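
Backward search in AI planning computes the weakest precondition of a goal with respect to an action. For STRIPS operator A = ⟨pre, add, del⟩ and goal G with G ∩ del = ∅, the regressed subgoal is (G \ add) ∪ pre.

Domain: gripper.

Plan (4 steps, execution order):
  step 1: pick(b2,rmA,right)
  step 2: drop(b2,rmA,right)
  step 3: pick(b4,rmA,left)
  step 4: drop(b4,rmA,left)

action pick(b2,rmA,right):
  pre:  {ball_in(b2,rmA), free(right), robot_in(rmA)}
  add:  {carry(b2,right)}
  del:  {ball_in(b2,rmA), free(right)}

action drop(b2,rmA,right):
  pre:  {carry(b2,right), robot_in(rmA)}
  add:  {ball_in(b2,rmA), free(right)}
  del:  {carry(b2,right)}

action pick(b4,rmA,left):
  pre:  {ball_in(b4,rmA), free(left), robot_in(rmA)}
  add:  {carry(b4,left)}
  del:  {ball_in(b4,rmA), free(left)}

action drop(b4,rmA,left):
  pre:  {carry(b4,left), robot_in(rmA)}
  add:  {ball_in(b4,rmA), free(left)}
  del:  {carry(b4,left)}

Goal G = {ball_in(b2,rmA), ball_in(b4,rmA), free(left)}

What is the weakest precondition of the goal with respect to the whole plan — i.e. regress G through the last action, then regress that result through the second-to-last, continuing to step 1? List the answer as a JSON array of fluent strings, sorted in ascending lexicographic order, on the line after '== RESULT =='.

Regress step by step:
  through step 4 (drop(b4,rmA,left)): drop {ball_in(b4,rmA), free(left)}, keep {ball_in(b2,rmA)}, require {carry(b4,left), robot_in(rmA)}
    → {ball_in(b2,rmA), carry(b4,left), robot_in(rmA)}
  through step 3 (pick(b4,rmA,left)): drop {carry(b4,left)}, keep {ball_in(b2,rmA), robot_in(rmA)}, require {ball_in(b4,rmA), free(left), robot_in(rmA)}
    → {ball_in(b2,rmA), ball_in(b4,rmA), free(left), robot_in(rmA)}
  through step 2 (drop(b2,rmA,right)): drop {ball_in(b2,rmA)}, keep {ball_in(b4,rmA), free(left), robot_in(rmA)}, require {carry(b2,right), robot_in(rmA)}
    → {ball_in(b4,rmA), carry(b2,right), free(left), robot_in(rmA)}
  through step 1 (pick(b2,rmA,right)): drop {carry(b2,right)}, keep {ball_in(b4,rmA), free(left), robot_in(rmA)}, require {ball_in(b2,rmA), free(right), robot_in(rmA)}
    → {ball_in(b2,rmA), ball_in(b4,rmA), free(left), free(right), robot_in(rmA)}

== RESULT ==
["ball_in(b2,rmA)", "ball_in(b4,rmA)", "free(left)", "free(right)", "robot_in(rmA)"]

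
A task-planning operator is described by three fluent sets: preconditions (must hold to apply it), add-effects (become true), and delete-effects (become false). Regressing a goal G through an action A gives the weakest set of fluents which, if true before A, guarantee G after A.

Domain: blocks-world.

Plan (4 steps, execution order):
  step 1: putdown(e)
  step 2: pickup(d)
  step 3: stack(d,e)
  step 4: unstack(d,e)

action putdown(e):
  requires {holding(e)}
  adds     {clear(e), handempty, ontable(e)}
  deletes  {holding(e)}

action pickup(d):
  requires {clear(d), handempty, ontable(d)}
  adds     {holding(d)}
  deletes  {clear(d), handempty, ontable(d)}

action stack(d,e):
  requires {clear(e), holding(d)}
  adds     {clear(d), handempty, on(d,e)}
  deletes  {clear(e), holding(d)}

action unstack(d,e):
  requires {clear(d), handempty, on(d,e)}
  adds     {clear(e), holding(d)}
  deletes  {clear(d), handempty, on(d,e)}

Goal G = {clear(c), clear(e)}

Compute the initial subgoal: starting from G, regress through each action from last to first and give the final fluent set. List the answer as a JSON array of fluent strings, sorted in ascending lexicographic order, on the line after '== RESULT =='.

Work backward from the goal:
  through step 4 (unstack(d,e)): drop {clear(e)}, keep {clear(c)}, require {clear(d), handempty, on(d,e)}
    → {clear(c), clear(d), handempty, on(d,e)}
  through step 3 (stack(d,e)): drop {clear(d), handempty, on(d,e)}, keep {clear(c)}, require {clear(e), holding(d)}
    → {clear(c), clear(e), holding(d)}
  through step 2 (pickup(d)): drop {holding(d)}, keep {clear(c), clear(e)}, require {clear(d), handempty, ontable(d)}
    → {clear(c), clear(d), clear(e), handempty, ontable(d)}
  through step 1 (putdown(e)): drop {clear(e), handempty}, keep {clear(c), clear(d), ontable(d)}, require {holding(e)}
    → {clear(c), clear(d), holding(e), ontable(d)}

== RESULT ==
["clear(c)", "clear(d)", "holding(e)", "ontable(d)"]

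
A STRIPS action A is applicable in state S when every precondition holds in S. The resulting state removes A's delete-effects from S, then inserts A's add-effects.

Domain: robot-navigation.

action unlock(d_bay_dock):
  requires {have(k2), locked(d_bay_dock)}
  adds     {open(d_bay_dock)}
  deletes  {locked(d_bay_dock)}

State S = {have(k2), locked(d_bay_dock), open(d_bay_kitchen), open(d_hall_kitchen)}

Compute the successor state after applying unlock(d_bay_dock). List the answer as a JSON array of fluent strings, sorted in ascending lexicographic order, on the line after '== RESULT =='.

Compute (S \ del) ∪ add:
  pre ⊆ S: {have(k2), locked(d_bay_dock)} ⊆ S  — applicable
  S \ del = {have(k2), open(d_bay_kitchen), open(d_hall_kitchen)}
  ∪ add   = {have(k2), open(d_bay_dock), open(d_bay_kitchen), open(d_hall_kitchen)}

== RESULT ==
["have(k2)", "open(d_bay_dock)", "open(d_bay_kitchen)", "open(d_hall_kitchen)"]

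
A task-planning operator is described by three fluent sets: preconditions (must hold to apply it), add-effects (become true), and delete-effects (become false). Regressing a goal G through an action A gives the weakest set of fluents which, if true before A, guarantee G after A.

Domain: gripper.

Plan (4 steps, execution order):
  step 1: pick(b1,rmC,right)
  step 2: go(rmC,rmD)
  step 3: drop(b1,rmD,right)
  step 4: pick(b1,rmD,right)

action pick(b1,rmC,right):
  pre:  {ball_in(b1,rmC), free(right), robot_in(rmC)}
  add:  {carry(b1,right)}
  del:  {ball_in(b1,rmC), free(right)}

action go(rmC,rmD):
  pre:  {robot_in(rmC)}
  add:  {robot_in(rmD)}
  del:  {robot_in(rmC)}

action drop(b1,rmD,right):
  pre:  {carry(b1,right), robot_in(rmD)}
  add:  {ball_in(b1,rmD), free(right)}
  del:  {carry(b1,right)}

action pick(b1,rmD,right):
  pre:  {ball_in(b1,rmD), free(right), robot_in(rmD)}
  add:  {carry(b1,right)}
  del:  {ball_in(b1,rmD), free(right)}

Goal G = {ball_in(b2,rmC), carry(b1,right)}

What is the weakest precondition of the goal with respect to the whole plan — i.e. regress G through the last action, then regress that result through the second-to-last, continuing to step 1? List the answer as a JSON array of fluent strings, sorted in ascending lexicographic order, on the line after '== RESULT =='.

Work backward from the goal:
  through step 4 (pick(b1,rmD,right)): drop {carry(b1,right)}, keep {ball_in(b2,rmC)}, require {ball_in(b1,rmD), free(right), robot_in(rmD)}
    → {ball_in(b1,rmD), ball_in(b2,rmC), free(right), robot_in(rmD)}
  through step 3 (drop(b1,rmD,right)): drop {ball_in(b1,rmD), free(right)}, keep {ball_in(b2,rmC), robot_in(rmD)}, require {carry(b1,right), robot_in(rmD)}
    → {ball_in(b2,rmC), carry(b1,right), robot_in(rmD)}
  through step 2 (go(rmC,rmD)): drop {robot_in(rmD)}, keep {ball_in(b2,rmC), carry(b1,right)}, require {robot_in(rmC)}
    → {ball_in(b2,rmC), carry(b1,right), robot_in(rmC)}
  through step 1 (pick(b1,rmC,right)): drop {carry(b1,right)}, keep {ball_in(b2,rmC), robot_in(rmC)}, require {ball_in(b1,rmC), free(right), robot_in(rmC)}
    → {ball_in(b1,rmC), ball_in(b2,rmC), free(right), robot_in(rmC)}

== RESULT ==
["ball_in(b1,rmC)", "ball_in(b2,rmC)", "free(right)", "robot_in(rmC)"]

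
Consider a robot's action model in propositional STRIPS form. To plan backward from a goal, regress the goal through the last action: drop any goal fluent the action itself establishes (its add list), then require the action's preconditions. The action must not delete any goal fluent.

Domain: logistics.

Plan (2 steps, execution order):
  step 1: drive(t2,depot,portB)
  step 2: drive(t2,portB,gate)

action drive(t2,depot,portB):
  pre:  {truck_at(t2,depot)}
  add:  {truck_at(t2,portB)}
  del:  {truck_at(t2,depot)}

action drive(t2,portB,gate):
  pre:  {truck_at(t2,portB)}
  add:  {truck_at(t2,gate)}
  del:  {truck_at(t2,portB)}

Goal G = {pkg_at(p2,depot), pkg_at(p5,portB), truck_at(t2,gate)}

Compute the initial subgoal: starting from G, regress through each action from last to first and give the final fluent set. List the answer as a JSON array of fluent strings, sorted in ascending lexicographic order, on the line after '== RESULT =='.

Work backward from the goal:
  through step 2 (drive(t2,portB,gate)): drop {truck_at(t2,gate)}, keep {pkg_at(p2,depot), pkg_at(p5,portB)}, require {truck_at(t2,portB)}
    → {pkg_at(p2,depot), pkg_at(p5,portB), truck_at(t2,portB)}
  through step 1 (drive(t2,depot,portB)): drop {truck_at(t2,portB)}, keep {pkg_at(p2,depot), pkg_at(p5,portB)}, require {truck_at(t2,depot)}
    → {pkg_at(p2,depot), pkg_at(p5,portB), truck_at(t2,depot)}

== RESULT ==
["pkg_at(p2,depot)", "pkg_at(p5,portB)", "truck_at(t2,depot)"]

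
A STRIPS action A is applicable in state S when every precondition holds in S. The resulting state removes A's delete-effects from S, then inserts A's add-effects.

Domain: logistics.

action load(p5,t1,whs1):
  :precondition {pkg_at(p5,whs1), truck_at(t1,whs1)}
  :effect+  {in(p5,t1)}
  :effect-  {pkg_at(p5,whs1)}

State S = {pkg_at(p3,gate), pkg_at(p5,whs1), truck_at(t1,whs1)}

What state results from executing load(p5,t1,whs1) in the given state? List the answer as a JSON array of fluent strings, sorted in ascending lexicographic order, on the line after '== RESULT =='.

Compute (S \ del) ∪ add:
  pre ⊆ S: {pkg_at(p5,whs1), truck_at(t1,whs1)} ⊆ S  — applicable
  S \ del = {pkg_at(p3,gate), truck_at(t1,whs1)}
  ∪ add   = {in(p5,t1), pkg_at(p3,gate), truck_at(t1,whs1)}

== RESULT ==
["in(p5,t1)", "pkg_at(p3,gate)", "truck_at(t1,whs1)"]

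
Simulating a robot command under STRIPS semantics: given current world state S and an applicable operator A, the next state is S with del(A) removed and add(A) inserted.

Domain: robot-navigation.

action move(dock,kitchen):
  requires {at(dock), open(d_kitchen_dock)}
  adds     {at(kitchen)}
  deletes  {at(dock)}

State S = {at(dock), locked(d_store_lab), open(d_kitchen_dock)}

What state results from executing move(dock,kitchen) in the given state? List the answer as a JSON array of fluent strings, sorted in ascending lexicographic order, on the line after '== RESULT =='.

Compute (S \ del) ∪ add:
  pre ⊆ S: {at(dock), open(d_kitchen_dock)} ⊆ S  — applicable
  S \ del = {locked(d_store_lab), open(d_kitchen_dock)}
  ∪ add   = {at(kitchen), locked(d_store_lab), open(d_kitchen_dock)}

== RESULT ==
["at(kitchen)", "locked(d_store_lab)", "open(d_kitchen_dock)"]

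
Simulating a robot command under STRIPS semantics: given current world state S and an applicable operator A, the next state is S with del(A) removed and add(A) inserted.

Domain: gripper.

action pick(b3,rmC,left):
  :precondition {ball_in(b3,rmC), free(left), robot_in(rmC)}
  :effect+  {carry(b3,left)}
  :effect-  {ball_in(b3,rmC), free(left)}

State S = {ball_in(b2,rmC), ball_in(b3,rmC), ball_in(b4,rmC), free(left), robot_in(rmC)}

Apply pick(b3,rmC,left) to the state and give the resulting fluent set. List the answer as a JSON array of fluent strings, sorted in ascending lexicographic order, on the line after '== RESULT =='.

Progress:
  pre ⊆ S: {ball_in(b3,rmC), free(left), robot_in(rmC)} ⊆ S  — applicable
  S \ del = {ball_in(b2,rmC), ball_in(b4,rmC), robot_in(rmC)}
  ∪ add   = {ball_in(b2,rmC), ball_in(b4,rmC), carry(b3,left), robot_in(rmC)}

== RESULT ==
["ball_in(b2,rmC)", "ball_in(b4,rmC)", "carry(b3,left)", "robot_in(rmC)"]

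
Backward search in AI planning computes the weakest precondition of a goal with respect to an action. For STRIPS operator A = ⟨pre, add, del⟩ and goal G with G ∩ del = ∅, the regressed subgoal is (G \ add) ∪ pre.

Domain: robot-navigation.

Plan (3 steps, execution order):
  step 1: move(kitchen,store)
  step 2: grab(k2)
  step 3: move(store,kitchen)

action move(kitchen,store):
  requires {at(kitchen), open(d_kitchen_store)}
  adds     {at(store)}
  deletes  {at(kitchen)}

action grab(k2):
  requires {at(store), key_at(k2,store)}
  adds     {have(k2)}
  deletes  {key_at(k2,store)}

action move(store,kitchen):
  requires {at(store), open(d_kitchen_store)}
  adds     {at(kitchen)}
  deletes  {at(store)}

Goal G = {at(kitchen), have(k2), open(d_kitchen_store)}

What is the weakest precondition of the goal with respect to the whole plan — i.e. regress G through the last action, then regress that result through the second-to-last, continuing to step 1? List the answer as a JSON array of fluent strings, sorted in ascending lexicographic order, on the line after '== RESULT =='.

Regress step by step:
  through step 3 (move(store,kitchen)): drop {at(kitchen)}, keep {have(k2), open(d_kitchen_store)}, require {at(store), open(d_kitchen_store)}
    → {at(store), have(k2), open(d_kitchen_store)}
  through step 2 (grab(k2)): drop {have(k2)}, keep {at(store), open(d_kitchen_store)}, require {at(store), key_at(k2,store)}
    → {at(store), key_at(k2,store), open(d_kitchen_store)}
  through step 1 (move(kitchen,store)): drop {at(store)}, keep {key_at(k2,store), open(d_kitchen_store)}, require {at(kitchen), open(d_kitchen_store)}
    → {at(kitchen), key_at(k2,store), open(d_kitchen_store)}

== RESULT ==
["at(kitchen)", "key_at(k2,store)", "open(d_kitchen_store)"]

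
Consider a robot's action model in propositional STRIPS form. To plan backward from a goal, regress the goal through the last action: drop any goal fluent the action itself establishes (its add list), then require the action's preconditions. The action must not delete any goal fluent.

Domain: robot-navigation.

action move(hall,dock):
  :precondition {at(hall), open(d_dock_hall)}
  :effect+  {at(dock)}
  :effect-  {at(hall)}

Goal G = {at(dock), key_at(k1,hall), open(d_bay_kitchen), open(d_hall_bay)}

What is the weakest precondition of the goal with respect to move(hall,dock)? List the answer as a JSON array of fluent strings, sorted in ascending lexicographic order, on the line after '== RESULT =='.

Compute (G \ add) ∪ pre:
  G ∩ del = {}  (empty — regression defined)
  G \ add = {at(dock), key_at(k1,hall), open(d_bay_kitchen), open(d_hall_bay)} \ {at(dock)} = {key_at(k1,hall), open(d_bay_kitchen), open(d_hall_bay)}
  ∪ pre   = {key_at(k1,hall), open(d_bay_kitchen), open(d_hall_bay)} ∪ {at(hall), open(d_dock_hall)}
          = {at(hall), key_at(k1,hall), open(d_bay_kitchen), open(d_dock_hall), open(d_hall_bay)}

== RESULT ==
["at(hall)", "key_at(k1,hall)", "open(d_bay_kitchen)", "open(d_dock_hall)", "open(d_hall_bay)"]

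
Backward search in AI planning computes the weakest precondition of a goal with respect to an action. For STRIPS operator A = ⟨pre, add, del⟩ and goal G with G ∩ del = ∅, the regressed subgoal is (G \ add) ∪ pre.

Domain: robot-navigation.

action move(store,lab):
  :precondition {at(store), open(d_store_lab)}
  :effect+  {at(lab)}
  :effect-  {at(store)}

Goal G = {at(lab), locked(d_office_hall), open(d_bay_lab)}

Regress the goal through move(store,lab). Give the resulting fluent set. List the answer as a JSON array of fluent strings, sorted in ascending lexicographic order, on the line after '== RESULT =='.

Compute (G \ add) ∪ pre:
  G ∩ del = {}  (empty — regression defined)
  G \ add = {at(lab), locked(d_office_hall), open(d_bay_lab)} \ {at(lab)} = {locked(d_office_hall), open(d_bay_lab)}
  ∪ pre   = {locked(d_office_hall), open(d_bay_lab)} ∪ {at(store), open(d_store_lab)}
          = {at(store), locked(d_office_hall), open(d_bay_lab), open(d_store_lab)}

== RESULT ==
["at(store)", "locked(d_office_hall)", "open(d_bay_lab)", "open(d_store_lab)"]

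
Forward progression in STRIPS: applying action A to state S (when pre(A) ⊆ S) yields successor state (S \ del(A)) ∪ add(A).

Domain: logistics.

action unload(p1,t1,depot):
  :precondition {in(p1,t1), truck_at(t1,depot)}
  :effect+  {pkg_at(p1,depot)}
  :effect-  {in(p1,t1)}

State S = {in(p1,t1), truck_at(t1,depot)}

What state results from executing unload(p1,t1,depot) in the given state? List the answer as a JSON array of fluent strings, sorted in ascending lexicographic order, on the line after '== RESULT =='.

Compute (S \ del) ∪ add:
  pre ⊆ S: {in(p1,t1), truck_at(t1,depot)} ⊆ S  — applicable
  S \ del = {truck_at(t1,depot)}
  ∪ add   = {pkg_at(p1,depot), truck_at(t1,depot)}

== RESULT ==
["pkg_at(p1,depot)", "truck_at(t1,depot)"]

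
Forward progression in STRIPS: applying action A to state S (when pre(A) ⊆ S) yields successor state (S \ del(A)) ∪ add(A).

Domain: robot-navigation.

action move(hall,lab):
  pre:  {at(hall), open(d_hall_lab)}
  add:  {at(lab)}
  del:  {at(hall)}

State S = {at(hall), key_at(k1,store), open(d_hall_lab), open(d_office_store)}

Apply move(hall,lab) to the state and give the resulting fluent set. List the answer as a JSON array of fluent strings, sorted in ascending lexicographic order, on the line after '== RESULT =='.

Compute (S \ del) ∪ add:
  pre ⊆ S: {at(hall), open(d_hall_lab)} ⊆ S  — applicable
  S \ del = {key_at(k1,store), open(d_hall_lab), open(d_office_store)}
  ∪ add   = {at(lab), key_at(k1,store), open(d_hall_lab), open(d_office_store)}

== RESULT ==
["at(lab)", "key_at(k1,store)", "open(d_hall_lab)", "open(d_office_store)"]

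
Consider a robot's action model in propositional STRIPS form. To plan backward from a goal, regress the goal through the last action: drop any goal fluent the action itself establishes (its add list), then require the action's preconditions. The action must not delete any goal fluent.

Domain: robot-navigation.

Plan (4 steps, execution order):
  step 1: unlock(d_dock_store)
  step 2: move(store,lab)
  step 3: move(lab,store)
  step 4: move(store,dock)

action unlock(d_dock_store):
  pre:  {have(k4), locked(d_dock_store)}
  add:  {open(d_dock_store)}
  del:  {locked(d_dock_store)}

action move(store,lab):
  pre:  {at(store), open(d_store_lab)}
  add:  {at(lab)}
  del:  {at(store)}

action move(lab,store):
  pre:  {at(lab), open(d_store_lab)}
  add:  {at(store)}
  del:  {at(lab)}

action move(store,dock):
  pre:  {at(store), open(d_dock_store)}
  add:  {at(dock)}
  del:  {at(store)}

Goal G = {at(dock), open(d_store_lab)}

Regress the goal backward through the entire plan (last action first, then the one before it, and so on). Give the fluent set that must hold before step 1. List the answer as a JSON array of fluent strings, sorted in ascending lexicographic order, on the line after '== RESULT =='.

Work backward from the goal:
  through step 4 (move(store,dock)): drop {at(dock)}, keep {open(d_store_lab)}, require {at(store), open(d_dock_store)}
    → {at(store), open(d_dock_store), open(d_store_lab)}
  through step 3 (move(lab,store)): drop {at(store)}, keep {open(d_dock_store), open(d_store_lab)}, require {at(lab), open(d_store_lab)}
    → {at(lab), open(d_dock_store), open(d_store_lab)}
  through step 2 (move(store,lab)): drop {at(lab)}, keep {open(d_dock_store), open(d_store_lab)}, require {at(store), open(d_store_lab)}
    → {at(store), open(d_dock_store), open(d_store_lab)}
  through step 1 (unlock(d_dock_store)): drop {open(d_dock_store)}, keep {at(store), open(d_store_lab)}, require {have(k4), locked(d_dock_store)}
    → {at(store), have(k4), locked(d_dock_store), open(d_store_lab)}

== RESULT ==
["at(store)", "have(k4)", "locked(d_dock_store)", "open(d_store_lab)"]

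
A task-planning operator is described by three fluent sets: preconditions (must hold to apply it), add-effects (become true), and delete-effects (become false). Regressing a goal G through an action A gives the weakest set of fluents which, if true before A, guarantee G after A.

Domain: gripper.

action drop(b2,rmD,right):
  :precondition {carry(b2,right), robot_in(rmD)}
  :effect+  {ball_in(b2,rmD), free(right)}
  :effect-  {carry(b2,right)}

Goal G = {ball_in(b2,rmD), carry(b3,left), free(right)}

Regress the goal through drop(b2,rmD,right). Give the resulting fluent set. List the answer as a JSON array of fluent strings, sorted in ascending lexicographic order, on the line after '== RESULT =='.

Compute (G \ add) ∪ pre:
  G ∩ del = {}  (empty — regression defined)
  G \ add = {ball_in(b2,rmD), carry(b3,left), free(right)} \ {ball_in(b2,rmD), free(right)} = {carry(b3,left)}
  ∪ pre   = {carry(b3,left)} ∪ {carry(b2,right), robot_in(rmD)}
          = {carry(b2,right), carry(b3,left), robot_in(rmD)}

== RESULT ==
["carry(b2,right)", "carry(b3,left)", "robot_in(rmD)"]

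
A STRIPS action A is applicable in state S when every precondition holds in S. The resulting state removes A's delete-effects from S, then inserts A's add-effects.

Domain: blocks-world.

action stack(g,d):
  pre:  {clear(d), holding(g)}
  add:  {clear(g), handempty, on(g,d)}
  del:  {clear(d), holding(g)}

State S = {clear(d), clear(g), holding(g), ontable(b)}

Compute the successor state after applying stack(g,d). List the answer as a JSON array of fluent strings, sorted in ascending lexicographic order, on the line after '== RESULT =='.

Compute (S \ del) ∪ add:
  pre ⊆ S: {clear(d), holding(g)} ⊆ S  — applicable
  S \ del = {clear(g), ontable(b)}
  ∪ add   = {clear(g), handempty, on(g,d), ontable(b)}

== RESULT ==
["clear(g)", "handempty", "on(g,d)", "ontable(b)"]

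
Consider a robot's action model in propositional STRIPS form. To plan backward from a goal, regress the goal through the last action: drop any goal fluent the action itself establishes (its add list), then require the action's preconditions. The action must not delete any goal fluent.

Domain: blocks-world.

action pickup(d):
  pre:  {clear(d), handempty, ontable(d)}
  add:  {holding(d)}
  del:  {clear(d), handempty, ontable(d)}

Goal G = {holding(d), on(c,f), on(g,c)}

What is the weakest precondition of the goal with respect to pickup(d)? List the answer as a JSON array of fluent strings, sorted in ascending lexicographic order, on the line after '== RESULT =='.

Regress:
  G ∩ del = {}  (empty — regression defined)
  G \ add = {holding(d), on(c,f), on(g,c)} \ {holding(d)} = {on(c,f), on(g,c)}
  ∪ pre   = {on(c,f), on(g,c)} ∪ {clear(d), handempty, ontable(d)}
          = {clear(d), handempty, on(c,f), on(g,c), ontable(d)}

== RESULT ==
["clear(d)", "handempty", "on(c,f)", "on(g,c)", "ontable(d)"]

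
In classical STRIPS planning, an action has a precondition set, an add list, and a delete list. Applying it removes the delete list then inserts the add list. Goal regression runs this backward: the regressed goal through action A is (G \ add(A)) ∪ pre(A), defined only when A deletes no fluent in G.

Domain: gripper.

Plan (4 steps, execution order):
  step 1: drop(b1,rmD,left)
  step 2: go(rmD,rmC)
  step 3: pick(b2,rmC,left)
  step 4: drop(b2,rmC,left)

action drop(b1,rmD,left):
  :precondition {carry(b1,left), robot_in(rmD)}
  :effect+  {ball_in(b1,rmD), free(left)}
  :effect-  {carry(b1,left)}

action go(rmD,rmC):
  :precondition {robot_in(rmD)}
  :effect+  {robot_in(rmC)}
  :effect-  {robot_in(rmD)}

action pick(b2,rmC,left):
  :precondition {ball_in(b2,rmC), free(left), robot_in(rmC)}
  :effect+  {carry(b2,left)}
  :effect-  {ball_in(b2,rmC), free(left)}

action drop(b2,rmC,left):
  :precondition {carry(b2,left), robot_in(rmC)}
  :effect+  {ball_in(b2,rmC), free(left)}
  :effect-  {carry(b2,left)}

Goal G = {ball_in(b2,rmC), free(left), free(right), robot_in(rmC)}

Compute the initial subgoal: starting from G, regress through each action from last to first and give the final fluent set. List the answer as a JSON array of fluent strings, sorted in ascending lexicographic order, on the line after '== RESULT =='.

Regress step by step:
  through step 4 (drop(b2,rmC,left)): drop {ball_in(b2,rmC), free(left)}, keep {free(right), robot_in(rmC)}, require {carry(b2,left), robot_in(rmC)}
    → {carry(b2,left), free(right), robot_in(rmC)}
  through step 3 (pick(b2,rmC,left)): drop {carry(b2,left)}, keep {free(right), robot_in(rmC)}, require {ball_in(b2,rmC), free(left), robot_in(rmC)}
    → {ball_in(b2,rmC), free(left), free(right), robot_in(rmC)}
  through step 2 (go(rmD,rmC)): drop {robot_in(rmC)}, keep {ball_in(b2,rmC), free(left), free(right)}, require {robot_in(rmD)}
    → {ball_in(b2,rmC), free(left), free(right), robot_in(rmD)}
  through step 1 (drop(b1,rmD,left)): drop {free(left)}, keep {ball_in(b2,rmC), free(right), robot_in(rmD)}, require {carry(b1,left), robot_in(rmD)}
    → {ball_in(b2,rmC), carry(b1,left), free(right), robot_in(rmD)}

== RESULT ==
["ball_in(b2,rmC)", "carry(b1,left)", "free(right)", "robot_in(rmD)"]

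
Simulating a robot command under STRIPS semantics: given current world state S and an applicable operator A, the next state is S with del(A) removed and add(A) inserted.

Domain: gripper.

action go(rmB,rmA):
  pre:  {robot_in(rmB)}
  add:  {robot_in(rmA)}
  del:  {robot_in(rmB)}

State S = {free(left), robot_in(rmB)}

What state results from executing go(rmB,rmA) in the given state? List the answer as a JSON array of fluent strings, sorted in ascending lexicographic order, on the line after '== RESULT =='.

Progress:
  pre ⊆ S: {robot_in(rmB)} ⊆ S  — applicable
  S \ del = {free(left)}
  ∪ add   = {free(left), robot_in(rmA)}

== RESULT ==
["free(left)", "robot_in(rmA)"]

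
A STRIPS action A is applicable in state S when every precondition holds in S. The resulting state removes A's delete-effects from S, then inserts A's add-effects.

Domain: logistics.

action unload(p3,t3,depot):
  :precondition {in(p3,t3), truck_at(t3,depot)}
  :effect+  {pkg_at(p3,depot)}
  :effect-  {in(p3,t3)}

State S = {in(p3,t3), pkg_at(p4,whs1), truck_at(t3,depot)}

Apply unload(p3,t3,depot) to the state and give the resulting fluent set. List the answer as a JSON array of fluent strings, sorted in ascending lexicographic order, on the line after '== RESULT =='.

Progress:
  pre ⊆ S: {in(p3,t3), truck_at(t3,depot)} ⊆ S  — applicable
  S \ del = {pkg_at(p4,whs1), truck_at(t3,depot)}
  ∪ add   = {pkg_at(p3,depot), pkg_at(p4,whs1), truck_at(t3,depot)}

== RESULT ==
["pkg_at(p3,depot)", "pkg_at(p4,whs1)", "truck_at(t3,depot)"]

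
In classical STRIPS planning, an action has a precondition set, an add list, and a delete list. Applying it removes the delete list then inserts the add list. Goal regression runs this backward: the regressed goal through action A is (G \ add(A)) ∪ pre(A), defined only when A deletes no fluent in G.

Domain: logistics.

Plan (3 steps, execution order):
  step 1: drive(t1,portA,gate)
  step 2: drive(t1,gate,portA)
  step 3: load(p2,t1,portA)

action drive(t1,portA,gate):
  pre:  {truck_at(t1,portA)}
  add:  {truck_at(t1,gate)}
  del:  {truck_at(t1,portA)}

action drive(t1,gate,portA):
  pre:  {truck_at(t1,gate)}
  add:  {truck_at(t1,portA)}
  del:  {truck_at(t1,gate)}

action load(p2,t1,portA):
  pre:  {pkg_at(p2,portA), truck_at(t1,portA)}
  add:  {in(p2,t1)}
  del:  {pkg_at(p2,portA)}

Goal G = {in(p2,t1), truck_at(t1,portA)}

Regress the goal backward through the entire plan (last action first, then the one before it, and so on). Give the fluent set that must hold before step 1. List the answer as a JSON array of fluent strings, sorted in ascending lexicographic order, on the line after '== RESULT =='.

Regress step by step:
  through step 3 (load(p2,t1,portA)): drop {in(p2,t1)}, keep {truck_at(t1,portA)}, require {pkg_at(p2,portA), truck_at(t1,portA)}
    → {pkg_at(p2,portA), truck_at(t1,portA)}
  through step 2 (drive(t1,gate,portA)): drop {truck_at(t1,portA)}, keep {pkg_at(p2,portA)}, require {truck_at(t1,gate)}
    → {pkg_at(p2,portA), truck_at(t1,gate)}
  through step 1 (drive(t1,portA,gate)): drop {truck_at(t1,gate)}, keep {pkg_at(p2,portA)}, require {truck_at(t1,portA)}
    → {pkg_at(p2,portA), truck_at(t1,portA)}

== RESULT ==
["pkg_at(p2,portA)", "truck_at(t1,portA)"]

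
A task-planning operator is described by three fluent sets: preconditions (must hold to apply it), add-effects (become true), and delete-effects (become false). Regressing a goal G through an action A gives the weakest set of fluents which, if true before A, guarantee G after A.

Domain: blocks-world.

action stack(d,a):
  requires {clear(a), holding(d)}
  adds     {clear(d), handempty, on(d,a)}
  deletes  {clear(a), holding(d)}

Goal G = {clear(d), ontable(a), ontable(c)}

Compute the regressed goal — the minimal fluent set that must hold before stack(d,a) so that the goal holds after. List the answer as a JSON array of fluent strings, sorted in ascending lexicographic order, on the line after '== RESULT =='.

Regress:
  G ∩ del = {}  (empty — regression defined)
  G \ add = {clear(d), ontable(a), ontable(c)} \ {clear(d), handempty, on(d,a)} = {ontable(a), ontable(c)}
  ∪ pre   = {ontable(a), ontable(c)} ∪ {clear(a), holding(d)}
          = {clear(a), holding(d), ontable(a), ontable(c)}

== RESULT ==
["clear(a)", "holding(d)", "ontable(a)", "ontable(c)"]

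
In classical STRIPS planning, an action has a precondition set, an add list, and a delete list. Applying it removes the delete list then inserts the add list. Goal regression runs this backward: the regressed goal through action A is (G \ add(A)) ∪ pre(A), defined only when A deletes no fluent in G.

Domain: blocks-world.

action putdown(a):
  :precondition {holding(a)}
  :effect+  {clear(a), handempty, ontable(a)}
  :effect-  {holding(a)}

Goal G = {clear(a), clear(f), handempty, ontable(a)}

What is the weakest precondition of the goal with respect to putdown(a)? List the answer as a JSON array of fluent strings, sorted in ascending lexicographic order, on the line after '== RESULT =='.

Compute (G \ add) ∪ pre:
  G ∩ del = {}  (empty — regression defined)
  G \ add = {clear(a), clear(f), handempty, ontable(a)} \ {clear(a), handempty, ontable(a)} = {clear(f)}
  ∪ pre   = {clear(f)} ∪ {holding(a)}
          = {clear(f), holding(a)}

== RESULT ==
["clear(f)", "holding(a)"]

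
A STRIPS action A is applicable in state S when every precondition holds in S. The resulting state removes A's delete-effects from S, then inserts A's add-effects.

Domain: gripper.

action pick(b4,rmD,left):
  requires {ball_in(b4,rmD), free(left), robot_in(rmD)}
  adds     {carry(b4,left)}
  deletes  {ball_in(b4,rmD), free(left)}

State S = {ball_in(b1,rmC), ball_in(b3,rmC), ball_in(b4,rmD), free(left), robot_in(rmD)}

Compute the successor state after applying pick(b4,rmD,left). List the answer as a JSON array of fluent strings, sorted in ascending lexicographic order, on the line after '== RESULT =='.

Compute (S \ del) ∪ add:
  pre ⊆ S: {ball_in(b4,rmD), free(left), robot_in(rmD)} ⊆ S  — applicable
  S \ del = {ball_in(b1,rmC), ball_in(b3,rmC), robot_in(rmD)}
  ∪ add   = {ball_in(b1,rmC), ball_in(b3,rmC), carry(b4,left), robot_in(rmD)}

== RESULT ==
["ball_in(b1,rmC)", "ball_in(b3,rmC)", "carry(b4,left)", "robot_in(rmD)"]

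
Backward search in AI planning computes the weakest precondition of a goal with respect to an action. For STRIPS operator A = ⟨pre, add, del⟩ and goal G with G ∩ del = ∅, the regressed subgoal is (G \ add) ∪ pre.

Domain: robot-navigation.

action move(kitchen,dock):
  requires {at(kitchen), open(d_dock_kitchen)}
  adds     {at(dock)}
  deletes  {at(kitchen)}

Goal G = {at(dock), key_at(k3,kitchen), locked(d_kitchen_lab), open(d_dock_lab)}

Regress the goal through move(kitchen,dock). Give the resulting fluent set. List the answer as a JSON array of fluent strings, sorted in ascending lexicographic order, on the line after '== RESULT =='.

Regress:
  G ∩ del = {}  (empty — regression defined)
  G \ add = {at(dock), key_at(k3,kitchen), locked(d_kitchen_lab), open(d_dock_lab)} \ {at(dock)} = {key_at(k3,kitchen), locked(d_kitchen_lab), open(d_dock_lab)}
  ∪ pre   = {key_at(k3,kitchen), locked(d_kitchen_lab), open(d_dock_lab)} ∪ {at(kitchen), open(d_dock_kitchen)}
          = {at(kitchen), key_at(k3,kitchen), locked(d_kitchen_lab), open(d_dock_kitchen), open(d_dock_lab)}

== RESULT ==
["at(kitchen)", "key_at(k3,kitchen)", "locked(d_kitchen_lab)", "open(d_dock_kitchen)", "open(d_dock_lab)"]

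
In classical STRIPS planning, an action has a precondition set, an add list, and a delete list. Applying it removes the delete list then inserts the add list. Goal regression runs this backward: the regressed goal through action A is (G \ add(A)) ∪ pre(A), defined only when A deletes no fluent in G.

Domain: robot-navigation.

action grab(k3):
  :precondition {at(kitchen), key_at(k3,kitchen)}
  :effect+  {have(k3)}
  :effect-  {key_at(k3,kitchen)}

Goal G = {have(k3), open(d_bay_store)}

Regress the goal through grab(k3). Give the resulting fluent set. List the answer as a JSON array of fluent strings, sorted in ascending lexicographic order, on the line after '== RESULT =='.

Compute (G \ add) ∪ pre:
  G ∩ del = {}  (empty — regression defined)
  G \ add = {have(k3), open(d_bay_store)} \ {have(k3)} = {open(d_bay_store)}
  ∪ pre   = {open(d_bay_store)} ∪ {at(kitchen), key_at(k3,kitchen)}
          = {at(kitchen), key_at(k3,kitchen), open(d_bay_store)}

== RESULT ==
["at(kitchen)", "key_at(k3,kitchen)", "open(d_bay_store)"]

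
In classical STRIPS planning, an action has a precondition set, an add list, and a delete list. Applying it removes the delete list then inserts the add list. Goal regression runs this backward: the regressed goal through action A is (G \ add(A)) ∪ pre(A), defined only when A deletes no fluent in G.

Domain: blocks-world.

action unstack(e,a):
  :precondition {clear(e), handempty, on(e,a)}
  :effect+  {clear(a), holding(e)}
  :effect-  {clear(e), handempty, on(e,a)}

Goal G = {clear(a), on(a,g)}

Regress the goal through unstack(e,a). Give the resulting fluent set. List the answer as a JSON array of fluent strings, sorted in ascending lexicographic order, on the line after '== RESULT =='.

Regress:
  G ∩ del = {}  (empty — regression defined)
  G \ add = {clear(a), on(a,g)} \ {clear(a), holding(e)} = {on(a,g)}
  ∪ pre   = {on(a,g)} ∪ {clear(e), handempty, on(e,a)}
          = {clear(e), handempty, on(a,g), on(e,a)}

== RESULT ==
["clear(e)", "handempty", "on(a,g)", "on(e,a)"]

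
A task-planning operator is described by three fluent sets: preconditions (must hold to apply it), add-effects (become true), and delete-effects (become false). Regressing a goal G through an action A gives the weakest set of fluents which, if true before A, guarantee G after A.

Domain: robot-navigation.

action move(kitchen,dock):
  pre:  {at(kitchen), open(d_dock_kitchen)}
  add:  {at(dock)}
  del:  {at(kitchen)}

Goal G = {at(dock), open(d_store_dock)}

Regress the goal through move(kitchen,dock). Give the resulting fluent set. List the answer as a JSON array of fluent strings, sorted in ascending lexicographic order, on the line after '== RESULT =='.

Compute (G \ add) ∪ pre:
  G ∩ del = {}  (empty — regression defined)
  G \ add = {at(dock), open(d_store_dock)} \ {at(dock)} = {open(d_store_dock)}
  ∪ pre   = {open(d_store_dock)} ∪ {at(kitchen), open(d_dock_kitchen)}
          = {at(kitchen), open(d_dock_kitchen), open(d_store_dock)}

== RESULT ==
["at(kitchen)", "open(d_dock_kitchen)", "open(d_store_dock)"]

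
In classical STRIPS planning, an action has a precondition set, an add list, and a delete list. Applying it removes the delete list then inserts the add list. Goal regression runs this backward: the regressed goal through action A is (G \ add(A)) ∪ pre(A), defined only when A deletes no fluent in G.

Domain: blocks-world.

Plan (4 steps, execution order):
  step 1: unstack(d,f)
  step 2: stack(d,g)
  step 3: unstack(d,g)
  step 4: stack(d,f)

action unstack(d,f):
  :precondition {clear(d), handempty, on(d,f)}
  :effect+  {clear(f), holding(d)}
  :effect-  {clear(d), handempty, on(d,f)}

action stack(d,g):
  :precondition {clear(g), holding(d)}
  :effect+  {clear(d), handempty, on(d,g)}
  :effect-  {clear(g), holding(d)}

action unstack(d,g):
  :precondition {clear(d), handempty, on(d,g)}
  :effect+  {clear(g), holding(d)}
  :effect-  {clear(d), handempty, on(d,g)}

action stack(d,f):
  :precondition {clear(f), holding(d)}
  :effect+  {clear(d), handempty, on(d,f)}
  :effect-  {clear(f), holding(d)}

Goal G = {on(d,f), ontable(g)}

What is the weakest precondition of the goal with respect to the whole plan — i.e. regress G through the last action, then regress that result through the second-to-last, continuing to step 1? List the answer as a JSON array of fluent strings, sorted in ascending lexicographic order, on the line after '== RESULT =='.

Regress step by step:
  through step 4 (stack(d,f)): drop {on(d,f)}, keep {ontable(g)}, require {clear(f), holding(d)}
    → {clear(f), holding(d), ontable(g)}
  through step 3 (unstack(d,g)): drop {holding(d)}, keep {clear(f), ontable(g)}, require {clear(d), handempty, on(d,g)}
    → {clear(d), clear(f), handempty, on(d,g), ontable(g)}
  through step 2 (stack(d,g)): drop {clear(d), handempty, on(d,g)}, keep {clear(f), ontable(g)}, require {clear(g), holding(d)}
    → {clear(f), clear(g), holding(d), ontable(g)}
  through step 1 (unstack(d,f)): drop {clear(f), holding(d)}, keep {clear(g), ontable(g)}, require {clear(d), handempty, on(d,f)}
    → {clear(d), clear(g), handempty, on(d,f), ontable(g)}

== RESULT ==
["clear(d)", "clear(g)", "handempty", "on(d,f)", "ontable(g)"]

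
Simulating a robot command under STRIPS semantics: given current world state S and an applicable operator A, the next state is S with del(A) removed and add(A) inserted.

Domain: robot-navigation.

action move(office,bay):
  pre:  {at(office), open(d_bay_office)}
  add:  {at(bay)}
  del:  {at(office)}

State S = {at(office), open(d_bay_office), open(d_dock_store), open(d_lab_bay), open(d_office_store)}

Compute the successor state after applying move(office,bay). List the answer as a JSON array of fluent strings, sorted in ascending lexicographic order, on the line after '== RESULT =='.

Compute (S \ del) ∪ add:
  pre ⊆ S: {at(office), open(d_bay_office)} ⊆ S  — applicable
  S \ del = {open(d_bay_office), open(d_dock_store), open(d_lab_bay), open(d_office_store)}
  ∪ add   = {at(bay), open(d_bay_office), open(d_dock_store), open(d_lab_bay), open(d_office_store)}

== RESULT ==
["at(bay)", "open(d_bay_office)", "open(d_dock_store)", "open(d_lab_bay)", "open(d_office_store)"]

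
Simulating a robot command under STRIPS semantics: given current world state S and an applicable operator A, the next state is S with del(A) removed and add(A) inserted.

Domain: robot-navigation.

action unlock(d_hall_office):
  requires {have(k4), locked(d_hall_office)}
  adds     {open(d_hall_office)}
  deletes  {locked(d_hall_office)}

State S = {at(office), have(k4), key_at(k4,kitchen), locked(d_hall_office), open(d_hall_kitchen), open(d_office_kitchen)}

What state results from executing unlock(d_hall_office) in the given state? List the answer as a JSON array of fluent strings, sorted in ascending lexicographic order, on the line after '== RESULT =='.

Compute (S \ del) ∪ add:
  pre ⊆ S: {have(k4), locked(d_hall_office)} ⊆ S  — applicable
  S \ del = {at(office), have(k4), key_at(k4,kitchen), open(d_hall_kitchen), open(d_office_kitchen)}
  ∪ add   = {at(office), have(k4), key_at(k4,kitchen), open(d_hall_kitchen), open(d_hall_office), open(d_office_kitchen)}

== RESULT ==
["at(office)", "have(k4)", "key_at(k4,kitchen)", "open(d_hall_kitchen)", "open(d_hall_office)", "open(d_office_kitchen)"]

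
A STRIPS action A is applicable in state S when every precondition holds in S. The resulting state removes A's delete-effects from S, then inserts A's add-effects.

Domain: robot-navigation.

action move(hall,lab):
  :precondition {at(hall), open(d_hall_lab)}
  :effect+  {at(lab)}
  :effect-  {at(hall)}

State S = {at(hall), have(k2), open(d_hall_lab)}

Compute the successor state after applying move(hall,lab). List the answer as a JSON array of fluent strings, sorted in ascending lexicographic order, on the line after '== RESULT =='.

Compute (S \ del) ∪ add:
  pre ⊆ S: {at(hall), open(d_hall_lab)} ⊆ S  — applicable
  S \ del = {have(k2), open(d_hall_lab)}
  ∪ add   = {at(lab), have(k2), open(d_hall_lab)}

== RESULT ==
["at(lab)", "have(k2)", "open(d_hall_lab)"]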